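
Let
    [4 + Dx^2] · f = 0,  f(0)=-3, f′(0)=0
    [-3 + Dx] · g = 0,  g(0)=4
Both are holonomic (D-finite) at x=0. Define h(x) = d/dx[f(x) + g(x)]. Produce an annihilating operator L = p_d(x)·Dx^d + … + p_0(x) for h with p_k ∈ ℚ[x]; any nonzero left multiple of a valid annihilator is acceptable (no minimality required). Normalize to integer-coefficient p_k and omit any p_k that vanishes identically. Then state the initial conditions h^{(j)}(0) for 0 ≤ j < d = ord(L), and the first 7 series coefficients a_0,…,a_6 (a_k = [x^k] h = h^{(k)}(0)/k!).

L = 12 - 4·Dx + 3·Dx^2 - Dx^3  (order 3).
h: a_k = 12, 48, 54, 46, 81/2, 259/10, 243/20, …
ICs: h(0) = 12, h′(0) = 48, h′′(0) = 108.

f: a_k = -3, 0, 6, 0, -2, 0, 4/15, …
g: a_k = 4, 12, 18, 18, 27/2, 81/10, 81/20, …
h₀=f+g: left-lcm gives L₀, ord ≤ 3.
Derive L from L₀ (diff closure).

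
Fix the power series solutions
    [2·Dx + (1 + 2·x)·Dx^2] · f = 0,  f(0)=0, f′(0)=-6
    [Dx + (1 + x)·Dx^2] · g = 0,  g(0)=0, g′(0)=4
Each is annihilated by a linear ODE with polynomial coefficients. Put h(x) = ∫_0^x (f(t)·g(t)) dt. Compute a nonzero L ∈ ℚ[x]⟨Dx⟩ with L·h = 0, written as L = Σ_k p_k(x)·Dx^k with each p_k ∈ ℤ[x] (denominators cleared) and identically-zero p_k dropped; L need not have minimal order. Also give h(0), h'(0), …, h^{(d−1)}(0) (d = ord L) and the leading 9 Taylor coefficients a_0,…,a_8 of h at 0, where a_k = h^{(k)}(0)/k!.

f: a_k = 0, -6, 6, -8, 12, -96/5, 32, -384/7, 96, …
g: a_k = 0, 4, -2, 4/3, -1, 4/5, -2/3, 4/7, -1/2, …
L₀ := L_f ⊗_s L_g (sym. prod.), ord ≤ 4.
Integrate: L := L₀·Dx.
L = (20 + 48·x + 32·x^2)·Dx^2 + (66 + 268·x + 360·x^2 + 160·x^3)·Dx^3 + (32 + 180·x + 372·x^2 + 336·x^3 + 112·x^4)·Dx^4 + (3 + 22·x + 63·x^2 + 88·x^3 + 60·x^4 + 16·x^5)·Dx^5  (order 5).
h: a_k = 0, 0, 0, -8, 9, -52/5, 13, -262/15, 249/10, …
ICs: h(0) = 0, h′(0) = 0, h′′(0) = 0, h′′′(0) = -48, h′′′′(0) = 216.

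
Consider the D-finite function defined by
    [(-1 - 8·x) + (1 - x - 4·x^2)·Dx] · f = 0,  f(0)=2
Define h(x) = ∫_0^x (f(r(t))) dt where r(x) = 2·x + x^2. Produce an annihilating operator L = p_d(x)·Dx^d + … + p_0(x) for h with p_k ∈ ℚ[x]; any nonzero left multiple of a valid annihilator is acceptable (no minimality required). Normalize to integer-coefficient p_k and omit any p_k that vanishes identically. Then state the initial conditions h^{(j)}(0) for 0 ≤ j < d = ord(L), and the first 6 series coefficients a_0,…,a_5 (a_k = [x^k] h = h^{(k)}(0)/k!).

f: a_k = 2, 2, 10, 18, 58, 130, …
h₀=f(r): pull back L_f along r ⇒ L₀.
Integrate: L := L₀·Dx.
L = (2 + 34·x + 48·x^2 + 16·x^3)·Dx + (-1 + 2·x + 17·x^2 + 16·x^3 + 4·x^4)·Dx^2  (order 2).
h: a_k = 0, 2, 2, 14, 46, 1154/5, …
ICs: h(0) = 0, h′(0) = 2.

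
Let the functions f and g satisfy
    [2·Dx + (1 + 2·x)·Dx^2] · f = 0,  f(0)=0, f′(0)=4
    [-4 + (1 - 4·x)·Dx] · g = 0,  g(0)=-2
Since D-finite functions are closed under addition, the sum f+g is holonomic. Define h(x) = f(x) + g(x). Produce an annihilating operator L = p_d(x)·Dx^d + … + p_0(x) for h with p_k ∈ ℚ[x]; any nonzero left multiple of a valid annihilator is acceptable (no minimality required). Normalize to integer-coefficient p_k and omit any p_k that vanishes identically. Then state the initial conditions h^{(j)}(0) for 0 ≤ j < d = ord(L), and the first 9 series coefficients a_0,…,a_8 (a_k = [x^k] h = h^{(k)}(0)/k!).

f: a_k = 0, 4, -4, 16/3, -8, 64/5, -64/3, 256/7, -64, …
g: a_k = -2, -8, -32, -128, -512, -2048, -8192, -32768, -131072, …
h₀=f+g: left-lcm gives L₀, ord ≤ 3.
L = (-128 - 64·x)·Dx + (-44 - 224·x - 128·x^2)·Dx^2 + (5 - 6·x - 48·x^2 - 32·x^3)·Dx^3  (order 3).
h: a_k = -2, -4, -36, -368/3, -520, -10176/5, -24640/3, -229120/7, -131136, …
ICs: h(0) = -2, h′(0) = -4, h′′(0) = -72.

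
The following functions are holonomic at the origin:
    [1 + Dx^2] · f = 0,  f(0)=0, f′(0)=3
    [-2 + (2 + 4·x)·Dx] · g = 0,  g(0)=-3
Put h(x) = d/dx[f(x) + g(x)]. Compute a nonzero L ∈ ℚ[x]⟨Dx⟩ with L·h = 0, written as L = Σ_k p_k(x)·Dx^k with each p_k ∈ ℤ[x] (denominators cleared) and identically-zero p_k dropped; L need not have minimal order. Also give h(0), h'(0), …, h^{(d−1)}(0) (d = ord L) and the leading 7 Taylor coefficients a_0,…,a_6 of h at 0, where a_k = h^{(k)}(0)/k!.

L = (-4 - x - x^2) + (-1 - 3·x - 3·x^2 - 2·x^3)·Dx + (-4 - x - x^2)·Dx^2 + (-1 - 3·x - 3·x^2 - 2·x^3)·Dx^3  (order 3).
h: a_k = 0, 3, -6, 15/2, -13, 189/8, -2599/60, …
ICs: h(0) = 0, h′(0) = 3, h′′(0) = -12.

f: a_k = 0, 3, 0, -1/2, 0, 1/40, 0, …
g: a_k = -3, -3, 3/2, -3/2, 15/8, -21/8, 63/16, …
L₀ := lclm(L_f,L_g); ord L₀ ≤ 2+1.
Differentiate: ansatz ord ≤ ord L₀ ⇒ L.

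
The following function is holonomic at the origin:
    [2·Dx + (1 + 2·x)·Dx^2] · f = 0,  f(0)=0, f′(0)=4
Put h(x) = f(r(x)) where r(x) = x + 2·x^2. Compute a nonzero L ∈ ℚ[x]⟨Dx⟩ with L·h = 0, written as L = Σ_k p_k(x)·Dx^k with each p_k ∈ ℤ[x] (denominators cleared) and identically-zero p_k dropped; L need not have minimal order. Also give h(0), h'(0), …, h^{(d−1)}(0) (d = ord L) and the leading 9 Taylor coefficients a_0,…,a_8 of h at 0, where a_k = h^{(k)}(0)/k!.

L = (-2 + 8·x + 16·x^2)·Dx + (1 + 6·x + 12·x^2 + 16·x^3)·Dx^2  (order 2).
h: a_k = 0, 4, 4, -32/3, 8, 64/5, -128/3, 256/7, 64, …
ICs: h(0) = 0, h′(0) = 4.

f: a_k = 0, 4, -4, 16/3, -8, 64/5, -64/3, 256/7, -64, …
f∘r: x↦r, Dx↦Dx/r' in L_f ⇒ L₀.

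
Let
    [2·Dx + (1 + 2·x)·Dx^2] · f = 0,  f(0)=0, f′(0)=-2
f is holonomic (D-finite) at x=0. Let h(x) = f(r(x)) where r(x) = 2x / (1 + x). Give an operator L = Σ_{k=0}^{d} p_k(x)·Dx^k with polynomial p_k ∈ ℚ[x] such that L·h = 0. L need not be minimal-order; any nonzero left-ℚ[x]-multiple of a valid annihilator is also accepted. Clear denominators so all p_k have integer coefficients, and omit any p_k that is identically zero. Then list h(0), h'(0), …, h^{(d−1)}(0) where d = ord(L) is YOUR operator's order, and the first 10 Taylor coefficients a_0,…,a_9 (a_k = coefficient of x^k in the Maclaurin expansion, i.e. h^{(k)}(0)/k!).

L = (6 + 10·x)·Dx + (1 + 6·x + 5·x^2)·Dx^2  (order 2).
h: a_k = 0, -4, 12, -124/3, 156, -3124/5, 2604, -78124/7, 48828, -1953124/9, …
ICs: h(0) = 0, h′(0) = -4.

f: a_k = 0, -2, 2, -8/3, 4, -32/5, 32/3, -128/7, 32, -512/9, …
f∘r: x↦r, Dx↦Dx/r' in L_f ⇒ L₀.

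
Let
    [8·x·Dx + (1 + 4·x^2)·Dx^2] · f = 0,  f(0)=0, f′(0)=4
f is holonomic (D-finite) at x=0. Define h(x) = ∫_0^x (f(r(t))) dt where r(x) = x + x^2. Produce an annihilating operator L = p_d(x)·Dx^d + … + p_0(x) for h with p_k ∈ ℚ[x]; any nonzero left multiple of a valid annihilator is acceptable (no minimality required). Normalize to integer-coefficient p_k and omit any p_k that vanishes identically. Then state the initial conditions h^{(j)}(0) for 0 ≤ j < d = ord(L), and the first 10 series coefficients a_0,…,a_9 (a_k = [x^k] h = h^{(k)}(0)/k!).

L = (-2 + 8·x + 32·x^2 + 48·x^3 + 24·x^4)·Dx^2 + (1 + 2·x + 4·x^2 + 16·x^3 + 20·x^4 + 8·x^5)·Dx^3  (order 3).
h: a_k = 0, 0, 2, 4/3, -4/3, -16/5, -8/15, 176/21, 80/7, -128/9, …
ICs: h(0) = 0, h′(0) = 0, h′′(0) = 4.

f: a_k = 0, 4, 0, -16/3, 0, 64/5, 0, -256/7, 0, 1024/9, …
Change of var in L_f (x↦r) gives L₀.
∫: right-multiply L₀ by Dx.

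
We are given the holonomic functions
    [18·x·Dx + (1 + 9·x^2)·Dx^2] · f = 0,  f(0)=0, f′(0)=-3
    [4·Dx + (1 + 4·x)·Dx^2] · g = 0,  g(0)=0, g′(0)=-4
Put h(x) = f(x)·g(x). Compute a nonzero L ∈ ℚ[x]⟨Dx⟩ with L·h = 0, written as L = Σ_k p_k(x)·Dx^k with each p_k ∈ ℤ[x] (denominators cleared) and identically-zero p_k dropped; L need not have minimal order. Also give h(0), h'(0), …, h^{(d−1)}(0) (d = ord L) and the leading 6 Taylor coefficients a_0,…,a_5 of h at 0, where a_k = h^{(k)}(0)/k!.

f: a_k = 0, -3, 0, 9, 0, -243/5, …
g: a_k = 0, -4, 8, -64/3, 64, -1024/5, …
Sym-product of L_f,L_g gives L₀ (≤ ord 4).
L = (2448 + 17280·x + 76464·x^2 + 518400·x^3 + 1399680·x^4 + 2426112·x^5 + 1679616·x^7)·Dx + (452 + 10800·x + 98028·x^2 + 491184·x^3 + 1840320·x^4 + 4339008·x^5 + 6531840·x^6 + 1259712·x^7 + 5878656·x^8)·Dx^2 + (136 + 1912·x + 18576·x^2 + 103608·x^3 + 389448·x^4 + 1100304·x^5 + 2239488·x^6 + 3277584·x^7 + 1259712·x^8 + 3359232·x^9)·Dx^3 + (13 + 176·x + 1234·x^2 + 6048·x^3 + 22833·x^4 + 68688·x^5 + 154224·x^6 + 279936·x^7 + 399492·x^8 + 209952·x^9 + 419904·x^10)·Dx^4  (order 4).
h: a_k = 0, 0, 12, -24, 28, -120, …
ICs: h(0) = 0, h′(0) = 0, h′′(0) = 24, h′′′(0) = -144.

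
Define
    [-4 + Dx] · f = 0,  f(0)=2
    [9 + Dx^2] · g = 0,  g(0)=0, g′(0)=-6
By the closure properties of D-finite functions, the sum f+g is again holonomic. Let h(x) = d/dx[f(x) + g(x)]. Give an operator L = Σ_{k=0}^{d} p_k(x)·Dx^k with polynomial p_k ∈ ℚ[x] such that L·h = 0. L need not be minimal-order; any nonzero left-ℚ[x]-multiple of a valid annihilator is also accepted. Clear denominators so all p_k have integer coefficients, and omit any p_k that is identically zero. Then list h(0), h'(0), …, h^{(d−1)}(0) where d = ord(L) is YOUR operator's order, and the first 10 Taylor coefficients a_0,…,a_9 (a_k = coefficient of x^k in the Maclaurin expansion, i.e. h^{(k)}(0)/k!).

f: a_k = 2, 8, 16, 64/3, 64/3, 256/15, 512/45, 2048/315, 1024/315, 4096/2835, …
g: a_k = 0, -6, 0, 9, 0, -81/20, 0, 243/280, 0, -243/2240, …
L₀ := lclm(L_f,L_g); ord L₀ ≤ 1+2.
Derive L from L₀ (diff closure).
L = 36 - 9·Dx + 4·Dx^2 - Dx^3  (order 3).
h: a_k = 2, 32, 91, 256/3, 781/12, 1024/15, 18571/360, 8192/315, 242461/20160, 16384/2835, …
ICs: h(0) = 2, h′(0) = 32, h′′(0) = 182.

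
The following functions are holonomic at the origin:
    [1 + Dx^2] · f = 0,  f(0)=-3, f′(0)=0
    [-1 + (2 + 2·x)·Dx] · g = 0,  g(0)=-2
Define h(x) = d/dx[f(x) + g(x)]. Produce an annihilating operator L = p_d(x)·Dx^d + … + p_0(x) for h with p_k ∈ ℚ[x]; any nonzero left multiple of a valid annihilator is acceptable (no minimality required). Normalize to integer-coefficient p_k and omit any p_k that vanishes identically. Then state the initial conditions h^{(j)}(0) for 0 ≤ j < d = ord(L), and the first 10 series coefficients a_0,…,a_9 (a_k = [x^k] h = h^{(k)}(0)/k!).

f: a_k = -3, 0, 3/2, 0, -1/8, 0, 1/240, 0, -1/13440, 0, …
g: a_k = -2, -1, 1/4, -1/8, 5/64, -7/128, 21/512, -33/1024, 429/16384, -715/32768, …
L₀ := lclm(L_f,L_g); ord L₀ ≤ 2+1.
h=h₀': d/dx-closure on L₀ ⇒ L.
L = (-19 - 8·x - 4·x^2) + (-14 - 30·x - 24·x^2 - 8·x^3)·Dx + (-19 - 8·x - 4·x^2)·Dx^2 + (-14 - 30·x - 24·x^2 - 8·x^3)·Dx^3  (order 3).
h: a_k = -1, 7/2, -3/8, -3/16, -35/128, 347/1280, -231/1024, 44917/215040, -6435/32768, 11486987/61931520, …
ICs: h(0) = -1, h′(0) = 7/2, h′′(0) = -3/4.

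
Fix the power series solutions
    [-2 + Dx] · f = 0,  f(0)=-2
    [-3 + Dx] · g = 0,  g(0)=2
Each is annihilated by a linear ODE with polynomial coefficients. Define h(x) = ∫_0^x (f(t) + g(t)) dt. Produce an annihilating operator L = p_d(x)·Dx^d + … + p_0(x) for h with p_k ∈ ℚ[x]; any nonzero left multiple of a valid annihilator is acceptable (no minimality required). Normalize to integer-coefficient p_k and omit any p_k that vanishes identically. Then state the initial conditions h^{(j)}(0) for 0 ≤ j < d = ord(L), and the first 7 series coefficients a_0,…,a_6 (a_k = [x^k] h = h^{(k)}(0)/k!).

L = 6·Dx - 5·Dx^2 + Dx^3  (order 3).
h: a_k = 0, 0, 1, 5/3, 19/12, 13/12, 211/360, …
ICs: h(0) = 0, h′(0) = 0, h′′(0) = 2.

f: a_k = -2, -4, -4, -8/3, -4/3, -8/15, -8/45, …
g: a_k = 2, 6, 9, 9, 27/4, 81/20, 81/40, …
h₀=f+g: left-lcm gives L₀, ord ≤ 2.
∫: right-multiply L₀ by Dx.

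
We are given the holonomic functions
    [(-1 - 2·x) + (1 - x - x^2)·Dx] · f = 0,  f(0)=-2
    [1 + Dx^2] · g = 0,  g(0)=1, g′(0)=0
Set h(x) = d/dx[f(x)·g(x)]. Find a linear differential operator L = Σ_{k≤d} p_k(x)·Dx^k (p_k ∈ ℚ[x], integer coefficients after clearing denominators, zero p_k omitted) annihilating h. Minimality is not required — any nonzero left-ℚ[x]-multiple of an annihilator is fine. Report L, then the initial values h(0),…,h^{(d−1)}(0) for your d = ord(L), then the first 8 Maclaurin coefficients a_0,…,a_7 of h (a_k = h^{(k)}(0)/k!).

f: a_k = -2, -2, -4, -6, -10, -16, -26, -42, …
g: a_k = 1, 0, -1/2, 0, 1/24, 0, -1/720, 0, …
L₀ := L_f ⊗_s L_g (sym. prod.), ord ≤ 2.
h₀' ⇒ L via d/dx closure of L₀.
L = (3 - 2·x - x^2 + 2·x^3 + x^4) + (4 + 10·x + 6·x^2 + 4·x^3)·Dx + (-1 + x^2 + 2·x^3 + x^4)·Dx^2  (order 2).
h: a_k = -2, -6, -15, -97/3, -785/12, -7619/60, -86303/360, -124121/280, …
ICs: h(0) = -2, h′(0) = -6.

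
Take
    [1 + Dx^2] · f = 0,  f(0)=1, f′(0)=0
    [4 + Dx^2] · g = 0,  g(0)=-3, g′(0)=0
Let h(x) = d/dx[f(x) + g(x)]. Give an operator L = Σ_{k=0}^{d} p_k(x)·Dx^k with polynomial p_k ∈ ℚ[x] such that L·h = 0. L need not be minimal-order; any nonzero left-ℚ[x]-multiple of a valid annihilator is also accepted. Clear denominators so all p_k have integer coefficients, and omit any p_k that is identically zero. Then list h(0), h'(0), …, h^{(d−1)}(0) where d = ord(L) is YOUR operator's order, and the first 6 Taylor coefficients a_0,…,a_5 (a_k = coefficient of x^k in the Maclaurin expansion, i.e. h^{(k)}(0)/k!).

f: a_k = 1, 0, -1/2, 0, 1/24, 0, …
g: a_k = -3, 0, 6, 0, -2, 0, …
Sum ⇒ L₀ = lclm(L_f,L_g) in ℚ(x)⟨Dx⟩.
Differentiate: ansatz ord ≤ ord L₀ ⇒ L.
L = 4 + 5·Dx^2 + Dx^4  (order 4).
h: a_k = 0, 11, 0, -47/6, 0, 191/120, …
ICs: h(0) = 0, h′(0) = 11, h′′(0) = 0, h′′′(0) = -47.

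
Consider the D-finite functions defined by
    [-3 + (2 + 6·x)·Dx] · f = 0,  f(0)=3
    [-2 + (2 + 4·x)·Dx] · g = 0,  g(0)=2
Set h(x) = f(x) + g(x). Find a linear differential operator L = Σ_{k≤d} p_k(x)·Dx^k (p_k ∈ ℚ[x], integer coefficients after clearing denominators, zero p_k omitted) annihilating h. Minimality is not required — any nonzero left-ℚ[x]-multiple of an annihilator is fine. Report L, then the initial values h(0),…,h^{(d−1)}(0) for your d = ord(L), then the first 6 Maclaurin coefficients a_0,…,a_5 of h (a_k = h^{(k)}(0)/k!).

f: a_k = 3, 9/2, -27/8, 81/16, -1215/128, 5103/256, …
g: a_k = 2, 2, -1, 1, -5/4, 7/4, …
f+g: L₀ = lclm(L_f,L_g), ord ≤ 1+1.
L = -3 + (5 + 12·x)·Dx + (2 + 10·x + 12·x^2)·Dx^2  (order 2).
h: a_k = 5, 13/2, -35/8, 97/16, -1375/128, 5551/256, …
ICs: h(0) = 5, h′(0) = 13/2.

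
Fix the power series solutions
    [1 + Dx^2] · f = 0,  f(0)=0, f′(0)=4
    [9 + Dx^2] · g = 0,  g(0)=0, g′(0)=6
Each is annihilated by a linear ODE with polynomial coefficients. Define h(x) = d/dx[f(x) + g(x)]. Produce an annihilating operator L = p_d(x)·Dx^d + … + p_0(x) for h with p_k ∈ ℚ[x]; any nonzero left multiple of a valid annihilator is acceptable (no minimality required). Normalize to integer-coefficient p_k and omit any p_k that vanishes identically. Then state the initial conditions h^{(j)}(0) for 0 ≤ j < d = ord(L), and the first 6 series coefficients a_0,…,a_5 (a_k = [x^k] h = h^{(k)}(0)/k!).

L = 9 + 10·Dx^2 + Dx^4  (order 4).
h: a_k = 10, 0, -29, 0, 245/12, 0, …
ICs: h(0) = 10, h′(0) = 0, h′′(0) = -58, h′′′(0) = 0.

f: a_k = 0, 4, 0, -2/3, 0, 1/30, …
g: a_k = 0, 6, 0, -9, 0, 81/20, …
Weyl lclm of L_f,L_g ⇒ L₀ (ord ≤ 4).
Differentiate: ansatz ord ≤ ord L₀ ⇒ L.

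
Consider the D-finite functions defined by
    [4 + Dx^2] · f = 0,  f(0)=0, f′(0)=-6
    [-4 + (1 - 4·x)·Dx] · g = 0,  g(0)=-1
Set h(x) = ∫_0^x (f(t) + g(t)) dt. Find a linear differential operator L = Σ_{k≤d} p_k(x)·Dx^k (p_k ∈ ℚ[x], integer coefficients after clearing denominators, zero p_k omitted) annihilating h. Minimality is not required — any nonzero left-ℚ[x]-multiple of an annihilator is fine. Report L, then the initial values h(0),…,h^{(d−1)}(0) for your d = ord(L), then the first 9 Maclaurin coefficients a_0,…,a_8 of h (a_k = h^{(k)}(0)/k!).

L = (-400 + 128·x - 256·x^2)·Dx + (36 - 176·x + 192·x^2 - 256·x^3)·Dx^2 + (-100 + 32·x - 64·x^2)·Dx^3 + (9 - 44·x + 48·x^2 - 64·x^3)·Dx^4  (order 4).
h: a_k = 0, -1, -5, -16/3, -15, -256/5, -854/5, -4096/7, -215039/105, …
ICs: h(0) = 0, h′(0) = -1, h′′(0) = -10, h′′′(0) = -32.

f: a_k = 0, -6, 0, 4, 0, -4/5, 0, 8/105, 0, …
g: a_k = -1, -4, -16, -64, -256, -1024, -4096, -16384, -65536, …
f+g: L₀ = lclm(L_f,L_g), ord ≤ 2+1.
h=∫₀ˣh₀: take L = L₀·Dx.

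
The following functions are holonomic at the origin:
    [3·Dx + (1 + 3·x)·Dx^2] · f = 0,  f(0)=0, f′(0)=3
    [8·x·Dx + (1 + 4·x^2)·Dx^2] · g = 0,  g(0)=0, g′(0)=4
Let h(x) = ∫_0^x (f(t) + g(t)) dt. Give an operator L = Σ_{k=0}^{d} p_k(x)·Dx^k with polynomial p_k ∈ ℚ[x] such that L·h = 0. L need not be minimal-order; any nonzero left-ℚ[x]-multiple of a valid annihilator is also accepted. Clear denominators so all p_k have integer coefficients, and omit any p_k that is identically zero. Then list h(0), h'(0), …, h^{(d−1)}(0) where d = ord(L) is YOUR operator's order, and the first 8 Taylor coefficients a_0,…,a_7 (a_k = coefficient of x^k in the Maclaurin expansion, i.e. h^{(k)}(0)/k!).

L = (-24 - 216·x + 288·x^2 + 288·x^3)·Dx^2 + (-26 - 48·x - 120·x^2 + 576·x^3 + 576·x^4)·Dx^3 + (-3 - x + 24·x^2 + 32·x^3 + 144·x^4 + 144·x^5)·Dx^4  (order 4).
h: a_k = 0, 0, 7/2, -3/2, 11/12, -81/20, 307/30, -243/14, …
ICs: h(0) = 0, h′(0) = 0, h′′(0) = 7, h′′′(0) = -9.

f: a_k = 0, 3, -9/2, 9, -81/4, 243/5, -243/2, 2187/7, …
g: a_k = 0, 4, 0, -16/3, 0, 64/5, 0, -256/7, …
Weyl lclm of L_f,L_g ⇒ L₀ (ord ≤ 4).
h=∫₀ˣh₀: take L = L₀·Dx.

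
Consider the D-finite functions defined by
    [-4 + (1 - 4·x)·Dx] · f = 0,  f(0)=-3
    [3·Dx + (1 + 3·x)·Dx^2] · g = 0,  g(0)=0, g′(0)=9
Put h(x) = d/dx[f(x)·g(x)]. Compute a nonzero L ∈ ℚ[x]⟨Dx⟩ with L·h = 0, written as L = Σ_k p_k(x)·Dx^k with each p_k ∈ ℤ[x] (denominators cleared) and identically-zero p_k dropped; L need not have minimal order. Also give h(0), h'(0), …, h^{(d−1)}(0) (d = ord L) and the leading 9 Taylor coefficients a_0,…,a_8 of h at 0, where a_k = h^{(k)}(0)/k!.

L = 48 + (6 + 60·x)·Dx + (-1 + x + 12·x^2)·Dx^2  (order 2).
h: a_k = -27, -135, -1053, -4887, -26622, -606123/5, -2926989/5, -91596933/35, -836772687/70, …
ICs: h(0) = -27, h′(0) = -135.

f: a_k = -3, -12, -48, -192, -768, -3072, -12288, -49152, -196608, …
g: a_k = 0, 9, -27/2, 27, -243/4, 729/5, -729/2, 6561/7, -19683/8, …
Product ⇒ symmetric product L₀, ord ≤ 2.
h₀' ⇒ L via d/dx closure of L₀.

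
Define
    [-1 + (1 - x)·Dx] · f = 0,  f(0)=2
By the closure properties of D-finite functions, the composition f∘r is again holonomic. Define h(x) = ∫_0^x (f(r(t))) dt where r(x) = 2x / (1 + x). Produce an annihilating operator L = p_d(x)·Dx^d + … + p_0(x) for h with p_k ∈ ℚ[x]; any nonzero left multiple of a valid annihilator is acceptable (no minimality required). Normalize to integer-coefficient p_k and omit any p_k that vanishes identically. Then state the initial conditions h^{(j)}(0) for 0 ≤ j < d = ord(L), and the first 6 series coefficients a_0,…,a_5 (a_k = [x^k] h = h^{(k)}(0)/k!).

f: a_k = 2, 2, 2, 2, 2, 2, …
Substitute x→r, Dx→(1/r')Dx; clear ⇒ L₀.
h=∫₀ˣh₀: take L = L₀·Dx.
L = 2·Dx + (-1 + x^2)·Dx^2  (order 2).
h: a_k = 0, 2, 2, 4/3, 1, 4/5, …
ICs: h(0) = 0, h′(0) = 2.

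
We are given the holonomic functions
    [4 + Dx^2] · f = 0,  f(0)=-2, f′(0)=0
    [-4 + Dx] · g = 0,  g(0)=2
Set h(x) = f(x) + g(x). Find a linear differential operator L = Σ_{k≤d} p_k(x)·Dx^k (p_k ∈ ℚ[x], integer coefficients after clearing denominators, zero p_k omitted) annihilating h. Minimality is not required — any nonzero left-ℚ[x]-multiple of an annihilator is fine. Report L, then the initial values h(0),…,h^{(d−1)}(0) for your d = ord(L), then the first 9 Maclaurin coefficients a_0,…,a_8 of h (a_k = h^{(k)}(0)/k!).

f: a_k = -2, 0, 4, 0, -4/3, 0, 8/45, 0, -4/315, …
g: a_k = 2, 8, 16, 64/3, 64/3, 256/15, 512/45, 2048/315, 1024/315, …
h₀=f+g: left-lcm gives L₀, ord ≤ 3.
L = -16 + 4·Dx - 4·Dx^2 + Dx^3  (order 3).
h: a_k = 0, 8, 20, 64/3, 20, 256/15, 104/9, 2048/315, 68/21, …
ICs: h(0) = 0, h′(0) = 8, h′′(0) = 40.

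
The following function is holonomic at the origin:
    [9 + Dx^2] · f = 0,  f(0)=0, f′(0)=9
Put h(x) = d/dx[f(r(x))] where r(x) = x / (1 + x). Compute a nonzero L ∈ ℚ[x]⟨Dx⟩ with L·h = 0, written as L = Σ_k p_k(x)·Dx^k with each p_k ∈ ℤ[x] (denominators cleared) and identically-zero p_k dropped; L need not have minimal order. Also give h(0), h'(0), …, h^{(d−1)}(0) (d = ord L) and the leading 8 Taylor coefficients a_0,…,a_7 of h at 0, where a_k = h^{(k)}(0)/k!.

L = (15 + 12·x + 6·x^2) + (6 + 18·x + 18·x^2 + 6·x^3)·Dx + (1 + 4·x + 6·x^2 + 4·x^3 + x^4)·Dx^2  (order 2).
h: a_k = 9, -18, -27/2, 126, -2637/8, 2295/4, -58059/80, 5679/10, …
ICs: h(0) = 9, h′(0) = -18.

f: a_k = 0, 9, 0, -27/2, 0, 243/40, 0, -729/560, …
f∘r: x↦r, Dx↦Dx/r' in L_f ⇒ L₀.
Differentiate: ansatz ord ≤ ord L₀ ⇒ L.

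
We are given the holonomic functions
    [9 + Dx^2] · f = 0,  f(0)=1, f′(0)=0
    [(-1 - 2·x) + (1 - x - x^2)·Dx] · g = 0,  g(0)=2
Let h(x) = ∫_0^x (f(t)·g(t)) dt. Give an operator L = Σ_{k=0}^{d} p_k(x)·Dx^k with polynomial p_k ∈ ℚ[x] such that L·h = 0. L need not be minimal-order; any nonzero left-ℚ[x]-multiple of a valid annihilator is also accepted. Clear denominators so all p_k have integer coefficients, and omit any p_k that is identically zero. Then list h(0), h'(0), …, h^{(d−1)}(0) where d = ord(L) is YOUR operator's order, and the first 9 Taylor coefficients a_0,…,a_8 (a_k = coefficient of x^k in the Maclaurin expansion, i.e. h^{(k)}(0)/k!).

L = (-7 + 9·x + 9·x^2)·Dx + (2 + 4·x)·Dx^2 + (-1 + x + x^2)·Dx^3  (order 3).
h: a_k = 0, 2, 1, -5/3, -3/4, -1/4, -17/24, -43/40, -471/320, …
ICs: h(0) = 0, h′(0) = 2, h′′(0) = 2.

f: a_k = 1, 0, -9/2, 0, 27/8, 0, -81/80, 0, 729/4480, …
g: a_k = 2, 2, 4, 6, 10, 16, 26, 42, 68, …
h₀=f·g: eliminate ⇒ L₀, order ≤ 2·1.
h=∫h₀ ⇒ L = L₀·Dx.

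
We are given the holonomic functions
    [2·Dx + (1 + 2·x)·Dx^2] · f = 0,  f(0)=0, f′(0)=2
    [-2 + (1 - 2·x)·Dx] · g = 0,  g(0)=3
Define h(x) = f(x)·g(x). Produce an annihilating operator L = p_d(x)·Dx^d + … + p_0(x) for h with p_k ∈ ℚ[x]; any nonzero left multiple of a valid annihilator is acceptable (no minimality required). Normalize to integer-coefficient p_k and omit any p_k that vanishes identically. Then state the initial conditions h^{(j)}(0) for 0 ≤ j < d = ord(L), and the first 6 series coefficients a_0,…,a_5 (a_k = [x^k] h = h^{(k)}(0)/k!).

f: a_k = 0, 2, -2, 8/3, -4, 32/5, …
g: a_k = 3, 6, 12, 24, 48, 96, …
h₀=f·g: eliminate ⇒ L₀, order ≤ 2·1.
L = 4 + (2 + 12·x)·Dx + (-1 + 4·x^2)·Dx^2  (order 2).
h: a_k = 0, 6, 6, 20, 28, 376/5, …
ICs: h(0) = 0, h′(0) = 6.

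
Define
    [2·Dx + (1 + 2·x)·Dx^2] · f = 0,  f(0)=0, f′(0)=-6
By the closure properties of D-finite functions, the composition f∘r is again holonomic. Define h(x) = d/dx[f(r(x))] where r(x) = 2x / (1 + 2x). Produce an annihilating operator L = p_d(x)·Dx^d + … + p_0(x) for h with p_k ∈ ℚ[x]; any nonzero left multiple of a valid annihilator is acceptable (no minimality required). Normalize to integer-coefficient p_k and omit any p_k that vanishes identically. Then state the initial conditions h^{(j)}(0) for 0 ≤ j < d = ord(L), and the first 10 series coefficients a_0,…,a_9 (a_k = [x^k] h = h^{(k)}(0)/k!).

L = (8 + 24·x) + (1 + 8·x + 12·x^2)·Dx  (order 1).
h: a_k = -12, 96, -624, 3840, -23232, 139776, -839424, 5038080, -30231552, 181395456, …
ICs: h(0) = -12.

f: a_k = 0, -6, 6, -8, 12, -96/5, 32, -384/7, 96, -512/3, …
L₀ from L_f via x↦r, Dx↦r'^{-1}Dx.
h=h₀': d/dx-closure on L₀ ⇒ L.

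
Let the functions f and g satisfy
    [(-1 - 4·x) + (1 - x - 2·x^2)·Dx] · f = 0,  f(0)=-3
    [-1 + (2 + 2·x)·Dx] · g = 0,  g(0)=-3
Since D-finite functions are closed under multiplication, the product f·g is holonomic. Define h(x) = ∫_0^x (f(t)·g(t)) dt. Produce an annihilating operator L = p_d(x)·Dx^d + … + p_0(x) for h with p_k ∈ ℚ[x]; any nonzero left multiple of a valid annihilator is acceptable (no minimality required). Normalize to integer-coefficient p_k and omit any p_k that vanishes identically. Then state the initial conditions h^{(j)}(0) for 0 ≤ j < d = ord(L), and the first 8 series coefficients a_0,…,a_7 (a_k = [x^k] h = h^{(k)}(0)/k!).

f: a_k = -3, -3, -9, -15, -33, -63, -129, -255, …
g: a_k = -3, -3/2, 3/8, -3/16, 15/128, -21/256, 63/1024, -99/2048, …
f·g: L₀ = L_f ⊗_s L_g, ord ≤ 1·1.
h=∫₀ˣh₀: take L = L₀·Dx.
L = (3 + 6·x)·Dx + (-2 + 2·x + 4·x^2)·Dx^2  (order 2).
h: a_k = 0, 9, 27/4, 81/8, 927/64, 15147/640, 20007/512, 482247/7168, …
ICs: h(0) = 0, h′(0) = 9.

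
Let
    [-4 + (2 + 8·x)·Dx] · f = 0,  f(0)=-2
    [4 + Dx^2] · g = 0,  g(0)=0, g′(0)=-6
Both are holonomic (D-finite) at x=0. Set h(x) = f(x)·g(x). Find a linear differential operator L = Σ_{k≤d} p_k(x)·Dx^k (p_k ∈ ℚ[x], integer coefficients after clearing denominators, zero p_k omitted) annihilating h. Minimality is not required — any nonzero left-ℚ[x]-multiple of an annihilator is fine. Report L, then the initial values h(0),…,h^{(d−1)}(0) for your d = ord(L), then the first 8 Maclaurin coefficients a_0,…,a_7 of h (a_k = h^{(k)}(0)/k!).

f: a_k = -2, -4, 4, -8, 20, -56, 168, -528, …
g: a_k = 0, -6, 0, 4, 0, -4/5, 0, 8/105, …
f·g: L₀ = L_f ⊗_s L_g, ord ≤ 1·2.
L = (16 + 32·x + 64·x^2) + (-4 - 16·x)·Dx + (1 + 8·x + 16·x^2)·Dx^2  (order 2).
h: a_k = 0, 12, 24, -32, 32, -512/5, 1536/5, -97792/105, …
ICs: h(0) = 0, h′(0) = 12.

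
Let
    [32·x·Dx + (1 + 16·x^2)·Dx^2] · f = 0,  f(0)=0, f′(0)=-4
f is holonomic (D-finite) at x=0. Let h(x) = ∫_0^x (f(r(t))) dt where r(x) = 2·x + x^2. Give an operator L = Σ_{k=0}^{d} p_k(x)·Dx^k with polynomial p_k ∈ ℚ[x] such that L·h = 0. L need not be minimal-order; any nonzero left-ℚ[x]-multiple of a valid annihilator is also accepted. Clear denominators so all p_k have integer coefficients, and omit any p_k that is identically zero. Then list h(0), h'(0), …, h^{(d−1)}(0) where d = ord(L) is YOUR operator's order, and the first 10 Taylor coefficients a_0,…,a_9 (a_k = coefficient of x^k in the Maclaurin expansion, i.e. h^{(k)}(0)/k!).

L = (-1 + 128·x + 256·x^2 + 192·x^3 + 48·x^4)·Dx^2 + (1 + x + 64·x^2 + 128·x^3 + 80·x^4 + 16·x^5)·Dx^3  (order 3).
h: a_k = 0, 0, -4, -4/3, 128/3, 256/5, -16064/15, -49088/21, 247808/7, 1040384/9, …
ICs: h(0) = 0, h′(0) = 0, h′′(0) = -8.

f: a_k = 0, -4, 0, 64/3, 0, -1024/5, 0, 16384/7, 0, -262144/9, …
L₀ from L_f via x↦r, Dx↦r'^{-1}Dx.
h=∫₀ˣh₀: take L = L₀·Dx.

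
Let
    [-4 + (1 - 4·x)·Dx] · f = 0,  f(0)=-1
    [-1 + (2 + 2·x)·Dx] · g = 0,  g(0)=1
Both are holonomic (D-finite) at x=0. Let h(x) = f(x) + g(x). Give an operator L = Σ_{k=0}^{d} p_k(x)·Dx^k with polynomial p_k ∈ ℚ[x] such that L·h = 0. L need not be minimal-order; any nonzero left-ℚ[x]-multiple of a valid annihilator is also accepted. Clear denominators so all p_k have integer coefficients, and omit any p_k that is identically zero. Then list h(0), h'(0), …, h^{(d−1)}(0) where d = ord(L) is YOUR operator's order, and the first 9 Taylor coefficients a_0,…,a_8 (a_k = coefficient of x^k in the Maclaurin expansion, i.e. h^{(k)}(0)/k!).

L = (-68 - 48·x) + (129 + 248·x + 144·x^2)·Dx + (-14 + 18·x + 128·x^2 + 96·x^3)·Dx^2  (order 2).
h: a_k = 0, -7/2, -129/8, -1023/16, -32773/128, -262137/256, -4194325/1024, -33554399/2048, -2147484077/32768, …
ICs: h(0) = 0, h′(0) = -7/2.

f: a_k = -1, -4, -16, -64, -256, -1024, -4096, -16384, -65536, …
g: a_k = 1, 1/2, -1/8, 1/16, -5/128, 7/256, -21/1024, 33/2048, -429/32768, …
Sum ⇒ L₀ = lclm(L_f,L_g) in ℚ(x)⟨Dx⟩.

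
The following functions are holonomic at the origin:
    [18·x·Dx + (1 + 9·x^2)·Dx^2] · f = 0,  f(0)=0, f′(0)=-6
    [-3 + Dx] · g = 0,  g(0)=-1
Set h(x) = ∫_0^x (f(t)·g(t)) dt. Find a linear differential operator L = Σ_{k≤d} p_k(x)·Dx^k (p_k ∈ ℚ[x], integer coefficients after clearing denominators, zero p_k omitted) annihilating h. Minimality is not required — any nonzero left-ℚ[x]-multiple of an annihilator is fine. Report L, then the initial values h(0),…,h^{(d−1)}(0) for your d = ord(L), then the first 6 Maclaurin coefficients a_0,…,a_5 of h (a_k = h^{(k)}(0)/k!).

f: a_k = 0, -6, 0, 18, 0, -486/5, …
g: a_k = -1, -3, -9/2, -9/2, -27/8, -81/40, …
Sym-product of L_f,L_g gives L₀ (≤ ord 2).
h=∫h₀ ⇒ L = L₀·Dx.
L = (9 - 54·x + 81·x^2)·Dx + (-6 + 18·x - 54·x^2)·Dx^2 + (1 + 9·x^2)·Dx^3  (order 3).
h: a_k = 0, 0, 3, 6, 9/4, -27/5, …
ICs: h(0) = 0, h′(0) = 0, h′′(0) = 6.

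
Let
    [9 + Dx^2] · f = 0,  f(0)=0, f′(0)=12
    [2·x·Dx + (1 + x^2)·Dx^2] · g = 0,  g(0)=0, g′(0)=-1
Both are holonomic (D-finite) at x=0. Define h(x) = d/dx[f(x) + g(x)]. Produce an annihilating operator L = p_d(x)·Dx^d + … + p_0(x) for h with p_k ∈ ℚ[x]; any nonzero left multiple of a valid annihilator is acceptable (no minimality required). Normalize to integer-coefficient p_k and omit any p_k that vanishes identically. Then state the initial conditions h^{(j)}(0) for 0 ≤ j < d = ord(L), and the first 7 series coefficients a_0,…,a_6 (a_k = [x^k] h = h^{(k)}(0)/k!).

f: a_k = 0, 12, 0, -18, 0, 81/10, 0, …
g: a_k = 0, -1, 0, 1/3, 0, -1/5, 0, …
Sum ⇒ L₀ = lclm(L_f,L_g) in ℚ(x)⟨Dx⟩.
Differentiate: ansatz ord ≤ ord L₀ ⇒ L.
L = (-54·x + 540·x^3 + 162·x^5) + (63 + 279·x^2 + 297·x^4 + 81·x^6)·Dx + (-6·x + 60·x^3 + 18·x^5)·Dx^2 + (7 + 31·x^2 + 33·x^4 + 9·x^6)·Dx^3  (order 3).
h: a_k = 11, 0, -53, 0, 79/2, 0, -223/20, …
ICs: h(0) = 11, h′(0) = 0, h′′(0) = -106.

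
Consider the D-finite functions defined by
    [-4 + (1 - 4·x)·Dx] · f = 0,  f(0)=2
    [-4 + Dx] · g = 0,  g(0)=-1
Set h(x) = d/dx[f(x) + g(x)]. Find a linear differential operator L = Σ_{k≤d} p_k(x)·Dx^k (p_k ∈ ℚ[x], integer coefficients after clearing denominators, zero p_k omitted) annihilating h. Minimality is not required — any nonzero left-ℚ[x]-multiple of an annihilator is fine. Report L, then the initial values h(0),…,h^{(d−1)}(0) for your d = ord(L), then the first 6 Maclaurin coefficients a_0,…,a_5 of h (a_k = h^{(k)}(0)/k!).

L = (64 + 128·x) + (-20 - 32·x + 64·x^2)·Dx + (1 - 16·x^2)·Dx^2  (order 2).
h: a_k = 4, 48, 352, 6016/3, 30592/3, 736768/15, …
ICs: h(0) = 4, h′(0) = 48.

f: a_k = 2, 8, 32, 128, 512, 2048, …
g: a_k = -1, -4, -8, -32/3, -32/3, -128/15, …
Weyl lclm of L_f,L_g ⇒ L₀ (ord ≤ 2).
h=h₀': d/dx-closure on L₀ ⇒ L.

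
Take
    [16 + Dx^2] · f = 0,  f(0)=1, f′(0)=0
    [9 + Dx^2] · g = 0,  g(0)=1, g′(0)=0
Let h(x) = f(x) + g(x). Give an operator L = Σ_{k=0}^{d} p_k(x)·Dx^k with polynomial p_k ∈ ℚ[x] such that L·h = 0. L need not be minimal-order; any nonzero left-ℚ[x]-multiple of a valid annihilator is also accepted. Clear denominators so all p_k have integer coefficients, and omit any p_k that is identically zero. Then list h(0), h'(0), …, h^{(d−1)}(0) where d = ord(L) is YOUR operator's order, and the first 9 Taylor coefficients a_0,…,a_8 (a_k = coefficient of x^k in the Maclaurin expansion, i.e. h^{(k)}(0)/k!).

L = 144 + 25·Dx^2 + Dx^4  (order 4).
h: a_k = 2, 0, -25/2, 0, 337/24, 0, -965/144, 0, 72097/40320, …
ICs: h(0) = 2, h′(0) = 0, h′′(0) = -25, h′′′(0) = 0.

f: a_k = 1, 0, -8, 0, 32/3, 0, -256/45, 0, 512/315, …
g: a_k = 1, 0, -9/2, 0, 27/8, 0, -81/80, 0, 729/4480, …
Sum ⇒ L₀ = lclm(L_f,L_g) in ℚ(x)⟨Dx⟩.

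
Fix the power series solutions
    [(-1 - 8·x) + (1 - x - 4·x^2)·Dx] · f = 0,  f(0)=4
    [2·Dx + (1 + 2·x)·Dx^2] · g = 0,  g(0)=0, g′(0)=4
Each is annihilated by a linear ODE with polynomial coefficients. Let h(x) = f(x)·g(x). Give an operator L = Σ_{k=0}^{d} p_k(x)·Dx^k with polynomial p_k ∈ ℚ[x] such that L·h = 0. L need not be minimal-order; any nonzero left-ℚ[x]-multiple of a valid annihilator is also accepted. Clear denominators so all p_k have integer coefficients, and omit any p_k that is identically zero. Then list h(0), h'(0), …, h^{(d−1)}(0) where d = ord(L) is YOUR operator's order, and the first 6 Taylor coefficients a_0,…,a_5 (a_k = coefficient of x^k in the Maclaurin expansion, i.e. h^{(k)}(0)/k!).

L = (10 + 32·x) + (22·x + 40·x^2)·Dx + (-1 - x + 6·x^2 + 8·x^3)·Dx^2  (order 2).
h: a_k = 0, 16, 0, 256/3, 160/3, 6688/15, …
ICs: h(0) = 0, h′(0) = 16.

f: a_k = 4, 4, 20, 36, 116, 260, …
g: a_k = 0, 4, -4, 16/3, -8, 64/5, …
L₀ := L_f ⊗_s L_g (sym. prod.), ord ≤ 2.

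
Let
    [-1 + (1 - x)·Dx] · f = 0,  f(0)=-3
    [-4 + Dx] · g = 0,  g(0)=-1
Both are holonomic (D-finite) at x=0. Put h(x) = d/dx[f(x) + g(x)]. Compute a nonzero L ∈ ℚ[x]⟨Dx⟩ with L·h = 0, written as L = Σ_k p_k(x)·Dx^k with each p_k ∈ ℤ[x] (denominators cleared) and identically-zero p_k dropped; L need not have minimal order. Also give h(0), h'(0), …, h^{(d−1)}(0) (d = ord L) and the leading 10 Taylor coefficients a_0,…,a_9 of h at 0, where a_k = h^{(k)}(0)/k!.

L = (-4 + 16·x) + (5 - 16·x + 8·x^2)·Dx + (-1 + 3·x - 2·x^2)·Dx^2  (order 2).
h: a_k = -7, -22, -41, -164/3, -173/3, -782/15, -1969/45, -11656/315, -10553/315, -93242/2835, …
ICs: h(0) = -7, h′(0) = -22.

f: a_k = -3, -3, -3, -3, -3, -3, -3, -3, -3, -3, …
g: a_k = -1, -4, -8, -32/3, -32/3, -128/15, -256/45, -1024/315, -512/315, -2048/2835, …
h₀=f+g: left-lcm gives L₀, ord ≤ 2.
Derive L from L₀ (diff closure).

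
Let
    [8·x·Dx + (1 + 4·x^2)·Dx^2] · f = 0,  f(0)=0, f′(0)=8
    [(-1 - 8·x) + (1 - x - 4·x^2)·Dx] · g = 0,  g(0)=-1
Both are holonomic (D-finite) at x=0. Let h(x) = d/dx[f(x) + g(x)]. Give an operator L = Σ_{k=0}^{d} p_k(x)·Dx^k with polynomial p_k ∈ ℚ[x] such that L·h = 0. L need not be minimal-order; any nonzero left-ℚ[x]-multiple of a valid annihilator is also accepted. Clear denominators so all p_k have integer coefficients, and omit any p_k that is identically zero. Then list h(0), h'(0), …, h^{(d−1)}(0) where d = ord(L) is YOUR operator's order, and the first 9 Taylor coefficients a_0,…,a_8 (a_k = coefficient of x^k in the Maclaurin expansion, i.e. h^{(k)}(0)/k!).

f: a_k = 0, 8, 0, -32/3, 0, 128/5, 0, -512/7, 0, …
g: a_k = -1, -1, -5, -9, -29, -65, -181, -441, -1165, …
Weyl lclm of L_f,L_g ⇒ L₀ (ord ≤ 3).
Differentiate: ansatz ord ≤ ord L₀ ⇒ L.
L = (40 - 160·x - 2272·x^2 - 4608·x^3 - 16896·x^4 - 6144·x^6) + (-31 - 264·x - 364·x^2 - 2208·x^3 - 4160·x^4 - 12800·x^5 - 768·x^6 - 6144·x^7)·Dx + (5 + 11·x + 80·x^2 - 116·x^3 - 80·x^4 - 704·x^5 - 1536·x^6 - 256·x^7 - 1024·x^8)·Dx^2  (order 2).
h: a_k = 7, -10, -59, -116, -197, -1086, -3599, -9320, -24313, …
ICs: h(0) = 7, h′(0) = -10.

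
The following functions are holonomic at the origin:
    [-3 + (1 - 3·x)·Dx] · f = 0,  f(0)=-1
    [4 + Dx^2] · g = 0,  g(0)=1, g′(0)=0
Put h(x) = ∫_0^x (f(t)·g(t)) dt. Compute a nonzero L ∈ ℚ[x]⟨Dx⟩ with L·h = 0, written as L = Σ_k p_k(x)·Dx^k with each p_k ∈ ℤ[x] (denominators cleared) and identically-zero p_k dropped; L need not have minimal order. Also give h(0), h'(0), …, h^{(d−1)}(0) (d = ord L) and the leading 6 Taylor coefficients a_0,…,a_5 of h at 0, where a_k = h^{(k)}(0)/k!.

L = (-4 + 12·x)·Dx + 6·Dx^2 + (-1 + 3·x)·Dx^3  (order 3).
h: a_k = 0, -1, -3/2, -7/3, -21/4, -191/15, …
ICs: h(0) = 0, h′(0) = -1, h′′(0) = -3.

f: a_k = -1, -3, -9, -27, -81, -243, …
g: a_k = 1, 0, -2, 0, 2/3, 0, …
L₀ := L_f ⊗_s L_g (sym. prod.), ord ≤ 2.
h=∫₀ˣh₀: take L = L₀·Dx.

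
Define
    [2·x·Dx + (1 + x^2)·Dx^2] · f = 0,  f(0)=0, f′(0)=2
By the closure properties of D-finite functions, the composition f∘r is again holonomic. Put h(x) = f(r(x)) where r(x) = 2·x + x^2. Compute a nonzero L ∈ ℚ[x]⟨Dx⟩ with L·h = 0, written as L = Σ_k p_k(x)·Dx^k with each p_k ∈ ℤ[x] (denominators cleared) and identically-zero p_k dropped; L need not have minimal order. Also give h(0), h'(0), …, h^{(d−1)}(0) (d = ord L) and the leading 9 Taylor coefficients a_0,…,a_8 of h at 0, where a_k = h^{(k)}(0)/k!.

f: a_k = 0, 2, 0, -2/3, 0, 2/5, 0, -2/7, 0, …
h₀=f(r): pull back L_f along r ⇒ L₀.
L = (-1 + 8·x + 16·x^2 + 12·x^3 + 3·x^4)·Dx + (1 + x + 4·x^2 + 8·x^3 + 5·x^4 + x^5)·Dx^2  (order 2).
h: a_k = 0, 4, 2, -16/3, -8, 44/5, 94/3, -32/7, -112, …
ICs: h(0) = 0, h′(0) = 4.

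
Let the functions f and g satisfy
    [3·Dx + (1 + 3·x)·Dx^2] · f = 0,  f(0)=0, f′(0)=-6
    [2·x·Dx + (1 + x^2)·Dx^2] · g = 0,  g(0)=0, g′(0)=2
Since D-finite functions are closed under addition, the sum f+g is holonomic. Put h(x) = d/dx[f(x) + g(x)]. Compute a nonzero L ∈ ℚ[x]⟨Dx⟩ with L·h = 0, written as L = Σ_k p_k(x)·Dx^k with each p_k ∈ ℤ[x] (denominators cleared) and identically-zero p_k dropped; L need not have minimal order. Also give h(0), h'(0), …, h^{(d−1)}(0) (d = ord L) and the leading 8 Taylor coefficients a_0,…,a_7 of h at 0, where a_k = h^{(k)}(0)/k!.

L = (-6 - 54·x + 18·x^2 + 18·x^3) + (-20 - 12·x - 48·x^2 + 36·x^3 + 36·x^4)·Dx + (-3 - 7·x + 6·x^2 + 2·x^3 + 9·x^4 + 9·x^5)·Dx^2  (order 2).
h: a_k = -4, 18, -56, 162, -484, 1458, -4376, 13122, …
ICs: h(0) = -4, h′(0) = 18.

f: a_k = 0, -6, 9, -18, 81/2, -486/5, 243, -4374/7, …
g: a_k = 0, 2, 0, -2/3, 0, 2/5, 0, -2/7, …
f+g: L₀ = lclm(L_f,L_g), ord ≤ 2+2.
h=h₀': d/dx-closure on L₀ ⇒ L.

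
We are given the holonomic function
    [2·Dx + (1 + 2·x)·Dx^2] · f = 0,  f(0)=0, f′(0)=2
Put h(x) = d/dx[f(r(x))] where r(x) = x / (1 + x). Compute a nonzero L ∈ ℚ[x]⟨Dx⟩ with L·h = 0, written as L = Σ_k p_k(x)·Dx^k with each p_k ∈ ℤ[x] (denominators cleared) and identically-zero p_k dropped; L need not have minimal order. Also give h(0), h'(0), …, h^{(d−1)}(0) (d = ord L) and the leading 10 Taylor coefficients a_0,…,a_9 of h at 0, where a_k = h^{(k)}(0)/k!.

f: a_k = 0, 2, -2, 8/3, -4, 32/5, -32/3, 128/7, -32, 512/9, …
L₀ from L_f via x↦r, Dx↦r'^{-1}Dx.
Derive L from L₀ (diff closure).
L = (4 + 6·x) + (1 + 4·x + 3·x^2)·Dx  (order 1).
h: a_k = 2, -8, 26, -80, 242, -728, 2186, -6560, 19682, -59048, …
ICs: h(0) = 2.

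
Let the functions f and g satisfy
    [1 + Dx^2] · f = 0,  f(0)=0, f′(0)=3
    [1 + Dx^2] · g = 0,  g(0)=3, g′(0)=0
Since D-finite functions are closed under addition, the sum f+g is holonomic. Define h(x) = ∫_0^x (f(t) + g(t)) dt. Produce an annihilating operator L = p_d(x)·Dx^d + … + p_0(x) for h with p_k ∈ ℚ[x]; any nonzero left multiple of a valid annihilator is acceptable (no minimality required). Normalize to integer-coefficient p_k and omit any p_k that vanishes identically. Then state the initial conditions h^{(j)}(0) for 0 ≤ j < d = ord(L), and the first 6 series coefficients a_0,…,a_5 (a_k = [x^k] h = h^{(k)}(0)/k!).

L = Dx + Dx^3  (order 3).
h: a_k = 0, 3, 3/2, -1/2, -1/8, 1/40, …
ICs: h(0) = 0, h′(0) = 3, h′′(0) = 3.

f: a_k = 0, 3, 0, -1/2, 0, 1/40, …
g: a_k = 3, 0, -3/2, 0, 1/8, 0, …
Weyl lclm of L_f,L_g ⇒ L₀ (ord ≤ 4).
Integrate: L := L₀·Dx.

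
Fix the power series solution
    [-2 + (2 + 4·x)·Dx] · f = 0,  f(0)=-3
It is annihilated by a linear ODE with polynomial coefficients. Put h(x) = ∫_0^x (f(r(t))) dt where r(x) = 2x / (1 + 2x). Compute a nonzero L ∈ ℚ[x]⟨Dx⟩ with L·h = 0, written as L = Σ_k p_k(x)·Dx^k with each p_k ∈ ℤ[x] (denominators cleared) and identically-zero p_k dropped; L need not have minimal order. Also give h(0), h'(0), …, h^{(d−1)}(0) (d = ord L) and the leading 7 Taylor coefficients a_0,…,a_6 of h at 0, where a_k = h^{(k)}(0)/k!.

L = -2·Dx + (1 + 8·x + 12·x^2)·Dx^2  (order 2).
h: a_k = 0, -3, -3, 6, -15, 222/5, -150, …
ICs: h(0) = 0, h′(0) = -3.

f: a_k = -3, -3, 3/2, -3/2, 15/8, -21/8, 63/16, …
h₀=f(r): pull back L_f along r ⇒ L₀.
Integrate: L := L₀·Dx.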